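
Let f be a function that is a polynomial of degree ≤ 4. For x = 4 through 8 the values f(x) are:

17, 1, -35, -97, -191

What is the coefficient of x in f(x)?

Write f(x) = ax^4 + bx³ + cx² + dx + e; the 5 given values yield a linear system in the 5 coefficients.
Solving, the leading coefficient vanishes, and f(x) = -x³ + 5x² + 1.
The coefficient of x is 0.

0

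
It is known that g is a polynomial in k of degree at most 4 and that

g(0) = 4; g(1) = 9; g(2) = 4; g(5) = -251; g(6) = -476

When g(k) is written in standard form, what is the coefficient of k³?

Write g(k) = ak^4 + bk³ + ck² + dk + e; the 5 given values yield a linear system in the 5 coefficients.
Solving, the leading coefficient vanishes, and g(k) = -3k³ + 4k² + 4k + 4.
The coefficient of k³ is -3.

-3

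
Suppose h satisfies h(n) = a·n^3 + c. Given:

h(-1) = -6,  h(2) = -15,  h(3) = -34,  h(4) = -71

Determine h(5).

From h(-1) = -6 and h(2) = -15: -1a + c = -6 and 8a + c = -15.
Subtracting: 9a = -9, so a = -1; then c = -6 − (-1)·(-1) = -7.
So h(n) = -1n³ − 7, and h(5) = -132.

-132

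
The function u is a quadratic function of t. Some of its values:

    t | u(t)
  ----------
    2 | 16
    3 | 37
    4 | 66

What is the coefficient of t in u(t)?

Write u(t) = at² + bt + c; the 3 given values yield a linear system in the 3 coefficients.
Solving, u(t) = 4t² + t - 2.
The coefficient of t is 1.

1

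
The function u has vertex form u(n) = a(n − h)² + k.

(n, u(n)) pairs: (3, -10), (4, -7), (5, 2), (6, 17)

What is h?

First differences 3, 9, 15; second difference 6 = 2a, so a = 3.
Expanding, the n-coefficient is −2ah = -6h; matching it to the data gives h = 3, and then k = -10.
So u(n) = 3(n − 3)² − 10.
Hence h = 3.

3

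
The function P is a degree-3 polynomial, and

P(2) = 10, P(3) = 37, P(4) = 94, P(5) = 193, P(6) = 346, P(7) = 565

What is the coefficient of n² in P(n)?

First differences: 27, 57, 99, 153, 219. Second differences: 30, 42, 54, 66. Third differences: 12, 12, 12.
Level-3 differences are constant, so P has degree 3.
Fitting a degree-3 polynomial gives P(n) = 2n³ - 3n² + 4n - 2.
The coefficient of n² is -3.

-3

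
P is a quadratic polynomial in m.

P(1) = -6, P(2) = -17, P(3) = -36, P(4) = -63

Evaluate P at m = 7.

-192

First differences: -11, -19, -27. Second differences: -8, -8.
Level-2 differences are constant, so P has degree 2.
Fitting a degree-2 polynomial gives P(m) = -4m² + m - 3.
Then P(7) = -192.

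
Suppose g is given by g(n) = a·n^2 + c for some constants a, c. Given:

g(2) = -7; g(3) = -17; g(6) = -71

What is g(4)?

From g(2) = -7 and g(3) = -17: 4a + c = -7 and 9a + c = -17.
Subtracting: 5a = -10, so a = -2; then c = -7 − (-2)·4 = 1.
So g(n) = -2n² + 1, and g(4) = -31.

-31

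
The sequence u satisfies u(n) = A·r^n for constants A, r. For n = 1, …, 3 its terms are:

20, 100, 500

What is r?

Consecutive ratio: 100/20 = 5, and 500/100 = 5, so r = 5.
Then A·5^1 = 20 gives A = 4, and u(n) = 4·5^n.

5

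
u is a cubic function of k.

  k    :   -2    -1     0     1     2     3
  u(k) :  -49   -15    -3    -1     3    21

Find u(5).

Write u(k) = ak³ + bk² + ck + d; the 6 given values yield a linear system in the 4 coefficients.
Solving, u(k) = 2k³ - 5k² + 5k - 3.
Then u(5) = 147.

147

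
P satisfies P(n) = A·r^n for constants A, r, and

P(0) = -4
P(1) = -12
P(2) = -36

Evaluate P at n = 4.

-324

Consecutive ratio: -12/(-4) = 3, and -36/(-12) = 3, so r = 3.
Then A·3^0 = -4 gives A = -4, and P(n) = -4·3^n.
P(4) = -4·3^4 = -324.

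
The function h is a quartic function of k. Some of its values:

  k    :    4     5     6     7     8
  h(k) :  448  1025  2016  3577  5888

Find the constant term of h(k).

0

Write h(k) = ak^4 + bk³ + ck² + dk + e; the 5 given values yield a linear system in the 5 coefficients.
Solving, h(k) = k^4 + 4k³ - 4k².
The constant term is h(0) = 0.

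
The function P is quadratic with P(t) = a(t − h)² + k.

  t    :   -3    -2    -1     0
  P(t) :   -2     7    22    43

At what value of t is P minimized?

First differences 9, 15, 21; second difference 6 = 2a, so a = 3.
Expanding, the t-coefficient is −2ah = -6h; matching it to the data gives h = -4, and then k = -5.
So P(t) = 3(t + 4)² − 5.
Hence h = -4.

-4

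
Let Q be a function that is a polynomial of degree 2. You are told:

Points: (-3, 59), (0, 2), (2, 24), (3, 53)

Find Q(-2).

Write Q(x) = ax² + bx + c; the 4 given values yield a linear system in the 3 coefficients.
Solving, Q(x) = 6x² - x + 2.
Then Q(-2) = 28.

28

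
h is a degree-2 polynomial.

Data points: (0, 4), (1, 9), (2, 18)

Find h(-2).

6

Write h(n) = an² + bn + c; the 3 given values yield a linear system in the 3 coefficients.
Solving, h(n) = 2n² + 3n + 4.
Then h(-2) = 6.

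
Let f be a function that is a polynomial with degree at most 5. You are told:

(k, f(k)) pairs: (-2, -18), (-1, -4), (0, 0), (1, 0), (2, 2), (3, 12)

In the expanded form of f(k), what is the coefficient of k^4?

First differences: 14, 4, 0, 2, 10. Second differences: -10, -4, 2, 8. Third differences: 6, 6, 6.
Level-3 differences are constant, so f has degree 3.
Fitting a degree-3 polynomial gives f(k) = k³ - 2k² + k.
The coefficient of k^4 is 0.

0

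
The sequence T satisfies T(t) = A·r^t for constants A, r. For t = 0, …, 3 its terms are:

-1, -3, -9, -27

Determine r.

3

Consecutive ratio: -3/(-1) = 3, and -9/(-3) = 3, so r = 3.
Then A·3^0 = -1 gives A = -1, and T(t) = -1·3^t.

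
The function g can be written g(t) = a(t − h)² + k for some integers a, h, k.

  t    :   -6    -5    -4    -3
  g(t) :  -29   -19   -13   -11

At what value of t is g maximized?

-3

First differences 10, 6, 2; second difference -4 = 2a, so a = -2.
Expanding, the t-coefficient is −2ah = 4h; matching it to the data gives h = -3, and then k = -11.
So g(t) = -2(t + 3)² − 11.
Hence h = -3.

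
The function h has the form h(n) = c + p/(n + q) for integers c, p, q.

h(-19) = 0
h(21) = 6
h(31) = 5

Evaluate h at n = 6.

15

(h(n) − c)(n + q) = p for each data point; the three points give a linear system in c and q, then p follows.
Solving: c = 3, q = -1, p = 60, so h(n) = 3 + 60/(n − 1).
Then h(6) = 3 + 60/5 = 15.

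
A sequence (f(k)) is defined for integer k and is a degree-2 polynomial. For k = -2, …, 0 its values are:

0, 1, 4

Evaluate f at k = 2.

16

Write f(k) = ak² + bk + c; the 3 given values yield a linear system in the 3 coefficients.
Solving, f(k) = k² + 4k + 4.
Then f(2) = 16.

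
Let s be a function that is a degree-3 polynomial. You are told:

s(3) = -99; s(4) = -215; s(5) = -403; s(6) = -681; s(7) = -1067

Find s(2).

First differences: -116, -188, -278, -386. Second differences: -72, -90, -108. Third differences: -18, -18.
Level-3 differences are constant, so s has degree 3.
Fitting a degree-3 polynomial gives s(t) = -3t³ - 5t - 3.
Then s(2) = -37.

-37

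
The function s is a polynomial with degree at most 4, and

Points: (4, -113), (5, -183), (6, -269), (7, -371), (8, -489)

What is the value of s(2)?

-21

First differences: -70, -86, -102, -118. Second differences: -16, -16, -16.
Level-2 differences are constant, so s has degree 2.
Fitting a degree-2 polynomial gives s(x) = -8x² + 2x + 7.
Then s(2) = -21.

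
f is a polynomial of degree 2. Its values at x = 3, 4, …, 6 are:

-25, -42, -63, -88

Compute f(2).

First differences: -17, -21, -25. Second differences: -4, -4.
Level-2 differences are constant, so f has degree 2.
Fitting a degree-2 polynomial gives f(x) = -2x² - 3x + 2.
Then f(2) = -12.

-12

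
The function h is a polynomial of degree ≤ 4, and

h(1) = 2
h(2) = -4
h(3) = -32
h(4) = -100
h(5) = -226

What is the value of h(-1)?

Write h(x) = ax^4 + bx³ + cx² + dx + e; the 5 given values yield a linear system in the 5 coefficients.
Solving, the leading coefficient vanishes, and h(x) = -3x³ + 7x² - 6x + 4.
Then h(-1) = 20.

20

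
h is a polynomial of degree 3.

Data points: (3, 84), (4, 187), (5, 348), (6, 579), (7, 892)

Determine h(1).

4

Write h(k) = ak³ + bk² + ck + d; the 5 given values yield a linear system in the 4 coefficients.
Solving, h(k) = 2k³ + 5k² - 6k + 3.
Then h(1) = 4.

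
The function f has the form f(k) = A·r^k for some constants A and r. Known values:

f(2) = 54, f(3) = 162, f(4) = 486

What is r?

3

Consecutive ratio: 162/54 = 3, and 486/162 = 3, so r = 3.
Then A·3^2 = 54 gives A = 6, and f(k) = 6·3^k.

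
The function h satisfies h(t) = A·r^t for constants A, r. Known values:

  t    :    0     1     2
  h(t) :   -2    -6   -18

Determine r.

3

Consecutive ratio: -6/(-2) = 3, and -18/(-6) = 3, so r = 3.
Then A·3^0 = -2 gives A = -2, and h(t) = -2·3^t.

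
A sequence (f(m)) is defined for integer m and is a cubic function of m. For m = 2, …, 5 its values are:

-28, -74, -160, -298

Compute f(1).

Write f(m) = am³ + bm² + cm + d; the 4 given values yield a linear system in the 4 coefficients.
Solving, f(m) = -2m³ - 2m² + 2m - 8.
Then f(1) = -10.

-10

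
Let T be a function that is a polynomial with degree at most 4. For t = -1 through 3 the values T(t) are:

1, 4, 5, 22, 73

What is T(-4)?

First differences: 3, 1, 17, 51. Second differences: -2, 16, 34. Third differences: 18, 18.
Level-3 differences are constant, so T has degree 3.
Fitting a degree-3 polynomial gives T(t) = 3t³ - t² - t + 4.
Then T(-4) = -200.

-200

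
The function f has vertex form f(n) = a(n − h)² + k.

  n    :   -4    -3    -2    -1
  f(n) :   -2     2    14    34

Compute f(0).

First differences 4, 12, 20; second difference 8 = 2a, so a = 4.
Expanding, the n-coefficient is −2ah = -8h; matching it to the data gives h = -4, and then k = -2.
So f(n) = 4(n + 4)² − 2.
f(0) = 4·4² − 2 = 62.

62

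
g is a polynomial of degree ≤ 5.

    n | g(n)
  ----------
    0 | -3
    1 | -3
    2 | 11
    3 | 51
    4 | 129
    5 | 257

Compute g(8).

Write g(n) = an^5 + bn^4 + cn³ + dn² + en + p; the 6 given values yield a linear system in the 6 coefficients.
Solving, the top 2 coefficients vanish, and g(n) = 2n³ + n² - 3n - 3.
Then g(8) = 1061.

1061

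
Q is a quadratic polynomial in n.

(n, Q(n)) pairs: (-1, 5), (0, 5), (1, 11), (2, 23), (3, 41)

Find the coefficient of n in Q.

3

First differences: 0, 6, 12, 18. Second differences: 6, 6, 6.
Level-2 differences are constant, so Q has degree 2.
Fitting a degree-2 polynomial gives Q(n) = 3n² + 3n + 5.
The coefficient of n is 3.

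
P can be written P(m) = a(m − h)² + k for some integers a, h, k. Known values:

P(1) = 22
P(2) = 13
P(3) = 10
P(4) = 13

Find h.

3

First differences -9, -3, 3; second difference 6 = 2a, so a = 3.
Expanding, the m-coefficient is −2ah = -6h; matching it to the data gives h = 3, and then k = 10.
So P(m) = 3(m − 3)² + 10.
Hence h = 3.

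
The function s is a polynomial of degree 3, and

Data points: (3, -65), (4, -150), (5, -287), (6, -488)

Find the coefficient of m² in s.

-2

Write s(m) = am³ + bm² + cm + d; the 4 given values yield a linear system in the 4 coefficients.
Solving, s(m) = -2m³ - 2m² + 3m - 2.
The coefficient of m² is -2.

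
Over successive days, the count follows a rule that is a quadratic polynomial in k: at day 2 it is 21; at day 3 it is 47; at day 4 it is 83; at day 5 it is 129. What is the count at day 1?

5

Write the value at k as P(k).
First differences: 26, 36, 46. Second differences: 10, 10.
Level-2 differences are constant, so P has degree 2.
Fitting a degree-2 polynomial gives P(k) = 5k² + k - 1.
Then P(1) = 5.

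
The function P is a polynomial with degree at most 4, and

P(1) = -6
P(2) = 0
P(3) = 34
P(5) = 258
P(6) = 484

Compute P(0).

Write P(k) = ak^4 + bk³ + ck² + dk + e; the 5 given values yield a linear system in the 5 coefficients.
Solving, the leading coefficient vanishes, and P(k) = 3k³ - 4k² - 3k - 2.
Then P(0) = -2.

-2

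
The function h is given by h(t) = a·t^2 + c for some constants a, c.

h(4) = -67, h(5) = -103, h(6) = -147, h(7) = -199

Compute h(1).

-7

From h(4) = -67 and h(5) = -103: 16a + c = -67 and 25a + c = -103.
Subtracting: 9a = -36, so a = -4; then c = -67 − (-4)·16 = -3.
So h(t) = -4t² − 3, and h(1) = -7.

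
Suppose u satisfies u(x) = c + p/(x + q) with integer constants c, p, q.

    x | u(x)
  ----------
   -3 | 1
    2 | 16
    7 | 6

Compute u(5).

(u(x) − c)(x + q) = p for each data point; the three points give a linear system in c and q, then p follows.
Solving: c = 4, q = -1, p = 12, so u(x) = 4 + 12/(x − 1).
Then u(5) = 4 + 12/4 = 7.

7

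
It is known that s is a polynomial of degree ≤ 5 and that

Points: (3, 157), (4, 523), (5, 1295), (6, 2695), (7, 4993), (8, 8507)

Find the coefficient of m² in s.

-3

Write s(m) = am^5 + bm^4 + cm³ + dm² + em + p; the 6 given values yield a linear system in the 6 coefficients.
Solving, the leading coefficient vanishes, and s(m) = 2m^4 + m³ - 3m² - 5.
The coefficient of m² is -3.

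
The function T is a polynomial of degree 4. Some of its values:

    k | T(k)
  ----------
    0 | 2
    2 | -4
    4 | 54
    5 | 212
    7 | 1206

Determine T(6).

560

Write T(k) = ak^4 + bk³ + ck² + dk + e; the 5 given values yield a linear system in the 5 coefficients.
Solving, T(k) = k^4 - 4k³ + 4k² - 3k + 2.
Then T(6) = 560.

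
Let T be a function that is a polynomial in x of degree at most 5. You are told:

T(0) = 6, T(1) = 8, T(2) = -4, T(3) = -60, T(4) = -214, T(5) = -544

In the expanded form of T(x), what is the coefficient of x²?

-3

Write T(x) = ax^5 + bx^4 + cx³ + dx² + ex + p; the 6 given values yield a linear system in the 6 coefficients.
Solving, the leading coefficient vanishes, and T(x) = -x^4 + x³ - 3x² + 5x + 6.
The coefficient of x² is -3.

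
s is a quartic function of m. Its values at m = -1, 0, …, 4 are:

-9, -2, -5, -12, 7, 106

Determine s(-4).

Write s(m) = am^4 + bm³ + cm² + dm + e; the 6 given values yield a linear system in the 5 coefficients.
Solving, s(m) = m^4 - m³ - 6m² + 3m - 2.
Then s(-4) = 210.

210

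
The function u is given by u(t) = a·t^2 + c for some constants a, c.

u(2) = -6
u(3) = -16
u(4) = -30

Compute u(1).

From u(2) = -6 and u(3) = -16: 4a + c = -6 and 9a + c = -16.
Subtracting: 5a = -10, so a = -2; then c = -6 − (-2)·4 = 2.
So u(t) = -2t² + 2, and u(1) = 0.

0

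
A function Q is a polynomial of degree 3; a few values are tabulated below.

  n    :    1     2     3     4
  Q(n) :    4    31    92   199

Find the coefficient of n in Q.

Write Q(n) = an³ + bn² + cn + d; the 4 given values yield a linear system in the 4 coefficients.
Solving, Q(n) = 2n³ + 5n² - 2n - 1.
The coefficient of n is -2.

-2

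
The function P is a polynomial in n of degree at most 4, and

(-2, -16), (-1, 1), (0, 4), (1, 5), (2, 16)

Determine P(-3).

Write P(n) = an^4 + bn³ + cn² + dn + e; the 5 given values yield a linear system in the 5 coefficients.
Solving, the leading coefficient vanishes, and P(n) = 2n³ - n² + 4.
Then P(-3) = -59.

-59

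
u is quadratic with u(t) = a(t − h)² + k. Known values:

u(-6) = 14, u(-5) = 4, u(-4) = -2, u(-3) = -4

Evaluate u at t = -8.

46

First differences -10, -6, -2; second difference 4 = 2a, so a = 2.
Expanding, the t-coefficient is −2ah = -4h; matching it to the data gives h = -3, and then k = -4.
So u(t) = 2(t + 3)² − 4.
u(-8) = 2·(-5)² − 4 = 46.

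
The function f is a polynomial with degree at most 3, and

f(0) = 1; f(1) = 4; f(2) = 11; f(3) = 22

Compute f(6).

First differences: 3, 7, 11. Second differences: 4, 4.
Level-2 differences are constant, so f has degree 2.
Fitting a degree-2 polynomial gives f(m) = 2m² + m + 1.
Then f(6) = 79.

79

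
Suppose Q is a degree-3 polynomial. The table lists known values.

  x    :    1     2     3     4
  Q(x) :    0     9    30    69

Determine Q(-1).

-6

Write Q(x) = ax³ + bx² + cx + d; the 4 given values yield a linear system in the 4 coefficients.
Solving, Q(x) = x³ + 2x - 3.
Then Q(-1) = -6.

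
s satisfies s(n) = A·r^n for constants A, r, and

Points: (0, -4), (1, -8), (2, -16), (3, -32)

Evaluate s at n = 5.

-128

Consecutive ratio: -8/(-4) = 2, and -16/(-8) = 2, so r = 2.
Then A·2^0 = -4 gives A = -4, and s(n) = -4·2^n.
s(5) = -4·2^5 = -128.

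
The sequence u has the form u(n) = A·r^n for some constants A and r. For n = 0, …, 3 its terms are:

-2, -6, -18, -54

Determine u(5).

Consecutive ratio: -6/(-2) = 3, and -18/(-6) = 3, so r = 3.
Then A·3^0 = -2 gives A = -2, and u(n) = -2·3^n.
u(5) = -2·3^5 = -486.

-486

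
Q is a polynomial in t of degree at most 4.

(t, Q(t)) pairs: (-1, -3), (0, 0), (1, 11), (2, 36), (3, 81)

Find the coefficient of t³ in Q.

1

Write Q(t) = at^4 + bt³ + ct² + dt + e; the 5 given values yield a linear system in the 5 coefficients.
Solving, the leading coefficient vanishes, and Q(t) = t³ + 4t² + 6t.
The coefficient of t³ is 1.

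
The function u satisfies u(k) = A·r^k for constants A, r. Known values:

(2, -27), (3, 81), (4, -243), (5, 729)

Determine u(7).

Consecutive ratio: 81/(-27) = -3, and -243/81 = -3, so r = -3.
Then A·(-3)^2 = -27 gives A = -3, and u(k) = -3·(-3)^k.
u(7) = -3·(-3)^7 = 6561.

6561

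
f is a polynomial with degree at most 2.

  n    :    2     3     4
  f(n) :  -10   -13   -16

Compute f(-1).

-1

First differences: -3, -3.
Level-1 differences are constant, so f has degree 1.
Fitting a degree-1 polynomial gives f(n) = -3n - 4.
Then f(-1) = -1.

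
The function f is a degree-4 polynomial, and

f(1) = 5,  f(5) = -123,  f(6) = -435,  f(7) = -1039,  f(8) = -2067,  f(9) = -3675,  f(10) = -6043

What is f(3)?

Write f(m) = am^4 + bm³ + cm² + dm + e; the 7 given values yield a linear system in the 5 coefficients.
Solving, f(m) = -m^4 + 4m³ - m² + 6m - 3.
Then f(3) = 33.

33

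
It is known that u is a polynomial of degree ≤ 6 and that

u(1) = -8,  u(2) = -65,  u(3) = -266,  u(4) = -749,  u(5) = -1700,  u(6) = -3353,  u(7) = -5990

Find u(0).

-5

First differences: -57, -201, -483, -951, -1653, -2637. Second differences: -144, -282, -468, -702, -984. Third differences: -138, -186, -234, -282. Fourth differences: -48, -48, -48.
Level-4 differences are constant, so u has degree 4.
Fitting a degree-4 polynomial gives u(m) = -2m^4 - 3m³ - 4m² + 6m - 5.
Then u(0) = -5.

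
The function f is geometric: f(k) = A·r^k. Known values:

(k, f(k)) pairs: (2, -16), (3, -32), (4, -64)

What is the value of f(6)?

-256

Consecutive ratio: -32/(-16) = 2, and -64/(-32) = 2, so r = 2.
Then A·2^2 = -16 gives A = -4, and f(k) = -4·2^k.
f(6) = -4·2^6 = -256.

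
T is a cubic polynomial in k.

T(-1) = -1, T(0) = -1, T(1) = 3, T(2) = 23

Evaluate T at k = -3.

-37

Write T(k) = ak³ + bk² + ck + d; the 4 given values yield a linear system in the 4 coefficients.
Solving, T(k) = 2k³ + 2k² - 1.
Then T(-3) = -37.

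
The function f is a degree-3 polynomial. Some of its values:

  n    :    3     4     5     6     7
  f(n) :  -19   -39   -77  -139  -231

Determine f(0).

-7

First differences: -20, -38, -62, -92. Second differences: -18, -24, -30. Third differences: -6, -6.
Level-3 differences are constant, so f has degree 3.
Fitting a degree-3 polynomial gives f(n) = -n³ + 3n² - 4n - 7.
Then f(0) = -7.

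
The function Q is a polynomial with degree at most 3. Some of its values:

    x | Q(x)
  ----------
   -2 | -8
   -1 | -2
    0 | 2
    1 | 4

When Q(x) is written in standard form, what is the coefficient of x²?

-1

First differences: 6, 4, 2. Second differences: -2, -2.
Level-2 differences are constant, so Q has degree 2.
Fitting a degree-2 polynomial gives Q(x) = -x² + 3x + 2.
The coefficient of x² is -1.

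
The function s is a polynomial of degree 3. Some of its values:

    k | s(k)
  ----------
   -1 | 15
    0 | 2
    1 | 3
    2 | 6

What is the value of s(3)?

-1

Write s(k) = ak³ + bk² + ck + d; the 4 given values yield a linear system in the 4 coefficients.
Solving, s(k) = -2k³ + 7k² - 4k + 2.
Then s(3) = -1.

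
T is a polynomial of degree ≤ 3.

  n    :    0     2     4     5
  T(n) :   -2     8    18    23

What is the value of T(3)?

Write T(n) = an³ + bn² + cn + d; the 4 given values yield a linear system in the 4 coefficients.
Solving, the top 2 coefficients vanish, and T(n) = 5n - 2.
Then T(3) = 13.

13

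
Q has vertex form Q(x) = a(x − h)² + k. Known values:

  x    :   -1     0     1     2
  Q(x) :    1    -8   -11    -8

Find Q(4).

First differences -9, -3, 3; second difference 6 = 2a, so a = 3.
Expanding, the x-coefficient is −2ah = -6h; matching it to the data gives h = 1, and then k = -11.
So Q(x) = 3(x − 1)² − 11.
Q(4) = 3·3² − 11 = 16.

16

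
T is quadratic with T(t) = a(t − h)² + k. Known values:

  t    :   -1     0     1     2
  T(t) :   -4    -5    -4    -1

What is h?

First differences -1, 1, 3; second difference 2 = 2a, so a = 1.
Expanding, the t-coefficient is −2ah = -2h; matching it to the data gives h = 0, and then k = -5.
So T(t) = 1(t + 0)² − 5.
Hence h = 0.

0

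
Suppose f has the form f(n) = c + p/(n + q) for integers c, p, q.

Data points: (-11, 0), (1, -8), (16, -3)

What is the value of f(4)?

(f(n) − c)(n + q) = p for each data point; the three points give a linear system in c and q, then p follows.
Solving: c = -2, q = 2, p = -18, so f(n) = -2 − 18/(n + 2).
Then f(4) = -2 − 18/6 = -5.

-5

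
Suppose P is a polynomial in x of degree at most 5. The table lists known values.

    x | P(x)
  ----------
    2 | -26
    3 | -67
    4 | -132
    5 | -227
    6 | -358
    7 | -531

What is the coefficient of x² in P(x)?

-3

First differences: -41, -65, -95, -131, -173. Second differences: -24, -30, -36, -42. Third differences: -6, -6, -6.
Level-3 differences are constant, so P has degree 3.
Fitting a degree-3 polynomial gives P(x) = -x³ - 3x² - 7x + 8.
The coefficient of x² is -3.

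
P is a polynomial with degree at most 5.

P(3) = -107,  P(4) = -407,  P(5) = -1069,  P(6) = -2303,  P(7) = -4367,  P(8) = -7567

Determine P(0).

Write P(t) = at^5 + bt^4 + ct³ + dt² + et + p; the 6 given values yield a linear system in the 6 coefficients.
Solving, the leading coefficient vanishes, and P(t) = -2t^4 + t³ + t² + 6t + 1.
Then P(0) = 1.

1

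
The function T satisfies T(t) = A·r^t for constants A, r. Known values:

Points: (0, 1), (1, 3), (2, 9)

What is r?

Consecutive ratio: 3/1 = 3, and 9/3 = 3, so r = 3.
Then A·3^0 = 1 gives A = 1, and T(t) = 1·3^t.

3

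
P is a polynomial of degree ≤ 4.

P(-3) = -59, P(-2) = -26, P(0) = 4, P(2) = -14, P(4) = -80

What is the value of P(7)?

Write P(k) = ak^4 + bk³ + ck² + dk + e; the 5 given values yield a linear system in the 5 coefficients.
Solving, the top 2 coefficients vanish, and P(k) = -6k² + 3k + 4.
Then P(7) = -269.

-269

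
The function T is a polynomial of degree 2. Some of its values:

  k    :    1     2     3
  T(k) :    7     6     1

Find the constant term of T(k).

4

Write T(k) = ak² + bk + c; the 3 given values yield a linear system in the 3 coefficients.
Solving, T(k) = -2k² + 5k + 4.
The constant term is T(0) = 4.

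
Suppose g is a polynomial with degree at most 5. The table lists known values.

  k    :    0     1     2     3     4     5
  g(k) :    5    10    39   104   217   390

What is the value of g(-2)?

19

Write g(k) = ak^5 + bk^4 + ck³ + dk² + ek + p; the 6 given values yield a linear system in the 6 coefficients.
Solving, the top 2 coefficients vanish, and g(k) = 2k³ + 6k² - 3k + 5.
Then g(-2) = 19.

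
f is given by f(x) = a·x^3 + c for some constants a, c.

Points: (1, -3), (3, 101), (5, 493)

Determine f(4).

249

From f(1) = -3 and f(3) = 101: 1a + c = -3 and 27a + c = 101.
Subtracting: 26a = 104, so a = 4; then c = -3 − 4·1 = -7.
So f(x) = 4x³ − 7, and f(4) = 249.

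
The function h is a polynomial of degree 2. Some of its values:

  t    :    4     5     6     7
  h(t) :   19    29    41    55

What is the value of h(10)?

First differences: 10, 12, 14. Second differences: 2, 2.
Level-2 differences are constant, so h has degree 2.
Fitting a degree-2 polynomial gives h(t) = t² + t - 1.
Then h(10) = 109.

109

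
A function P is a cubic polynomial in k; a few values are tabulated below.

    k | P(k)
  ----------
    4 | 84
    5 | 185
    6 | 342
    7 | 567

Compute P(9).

1269

Write P(k) = ak³ + bk² + ck + d; the 4 given values yield a linear system in the 4 coefficients.
Solving, P(k) = 2k³ - 2k² - 3k.
Then P(9) = 1269.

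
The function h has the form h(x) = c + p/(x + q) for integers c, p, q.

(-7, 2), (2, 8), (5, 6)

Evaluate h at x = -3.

-2

(h(x) − c)(x + q) = p for each data point; the three points give a linear system in c and q, then p follows.
Solving: c = 4, q = 1, p = 12, so h(x) = 4 + 12/(x + 1).
Then h(-3) = 4 + 12/(-2) = -2.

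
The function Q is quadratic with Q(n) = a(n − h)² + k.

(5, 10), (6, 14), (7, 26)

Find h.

5

First differences 4, 12; second difference 8 = 2a, so a = 4.
Expanding, the n-coefficient is −2ah = -8h; matching it to the data gives h = 5, and then k = 10.
So Q(n) = 4(n − 5)² + 10.
Hence h = 5.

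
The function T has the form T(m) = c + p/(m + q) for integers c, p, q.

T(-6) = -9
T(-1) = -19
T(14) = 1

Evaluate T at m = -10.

-7

(T(m) − c)(m + q) = p for each data point; the three points give a linear system in c and q, then p follows.
Solving: c = -3, q = -2, p = 48, so T(m) = -3 + 48/(m − 2).
Then T(-10) = -3 + 48/(-12) = -7.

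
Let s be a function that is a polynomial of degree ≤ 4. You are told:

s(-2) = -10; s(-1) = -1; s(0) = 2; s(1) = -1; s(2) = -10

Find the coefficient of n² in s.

-3

Write s(n) = an^4 + bn³ + cn² + dn + e; the 5 given values yield a linear system in the 5 coefficients.
Solving, the top 2 coefficients vanish, and s(n) = -3n² + 2.
The coefficient of n² is -3.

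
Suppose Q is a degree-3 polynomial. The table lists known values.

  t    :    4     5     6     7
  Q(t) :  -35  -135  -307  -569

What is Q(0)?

Write Q(t) = at³ + bt² + ct + d; the 4 given values yield a linear system in the 4 coefficients.
Solving, Q(t) = -3t³ + 9t² + 2t + 5.
The constant term is Q(0) = 5.

5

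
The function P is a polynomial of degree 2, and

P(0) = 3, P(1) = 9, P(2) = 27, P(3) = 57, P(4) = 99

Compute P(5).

First differences: 6, 18, 30, 42. Second differences: 12, 12, 12.
Level-2 differences are constant, so P has degree 2.
Fitting a degree-2 polynomial gives P(m) = 6m² + 3.
Then P(5) = 153.

153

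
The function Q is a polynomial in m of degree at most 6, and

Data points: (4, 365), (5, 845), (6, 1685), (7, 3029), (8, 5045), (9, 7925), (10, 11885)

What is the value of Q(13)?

First differences: 480, 840, 1344, 2016, 2880, 3960. Second differences: 360, 504, 672, 864, 1080. Third differences: 144, 168, 192, 216. Fourth differences: 24, 24, 24.
Level-4 differences are constant, so Q has degree 4.
Fitting a degree-4 polynomial gives Q(m) = m^4 + 2m³ - m² - 2m + 5.
Then Q(13) = 32765.

32765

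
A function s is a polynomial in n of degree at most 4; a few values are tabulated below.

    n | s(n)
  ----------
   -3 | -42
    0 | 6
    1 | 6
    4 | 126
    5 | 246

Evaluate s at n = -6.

-414

Write s(n) = an^4 + bn³ + cn² + dn + e; the 5 given values yield a linear system in the 5 coefficients.
Solving, the leading coefficient vanishes, and s(n) = 2n³ - 2n + 6.
Then s(-6) = -414.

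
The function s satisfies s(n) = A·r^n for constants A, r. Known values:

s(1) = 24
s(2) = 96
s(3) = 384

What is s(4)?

Consecutive ratio: 96/24 = 4, and 384/96 = 4, so r = 4.
Then A·4^1 = 24 gives A = 6, and s(n) = 6·4^n.
s(4) = 6·4^4 = 1536.

1536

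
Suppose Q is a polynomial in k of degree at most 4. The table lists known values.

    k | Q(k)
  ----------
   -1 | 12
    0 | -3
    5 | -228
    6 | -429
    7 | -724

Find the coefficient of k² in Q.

Write Q(k) = ak^4 + bk³ + ck² + dk + e; the 5 given values yield a linear system in the 5 coefficients.
Solving, the leading coefficient vanishes, and Q(k) = -3k³ + 7k² - 5k - 3.
The coefficient of k² is 7.

7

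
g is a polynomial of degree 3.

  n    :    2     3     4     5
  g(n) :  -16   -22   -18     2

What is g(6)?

44

Write g(n) = an³ + bn² + cn + d; the 4 given values yield a linear system in the 4 coefficients.
Solving, g(n) = n³ - 4n² - 5n + 2.
Then g(6) = 44.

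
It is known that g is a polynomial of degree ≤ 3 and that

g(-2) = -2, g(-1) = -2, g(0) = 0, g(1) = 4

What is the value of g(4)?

First differences: 0, 2, 4. Second differences: 2, 2.
Level-2 differences are constant, so g has degree 2.
Fitting a degree-2 polynomial gives g(m) = m² + 3m.
Then g(4) = 28.

28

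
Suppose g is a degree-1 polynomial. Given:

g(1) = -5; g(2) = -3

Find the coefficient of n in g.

Write g(n) = an + b; the 2 given values yield a linear system in the 2 coefficients.
Solving, g(n) = 2n - 7.
The coefficient of n is 2.

2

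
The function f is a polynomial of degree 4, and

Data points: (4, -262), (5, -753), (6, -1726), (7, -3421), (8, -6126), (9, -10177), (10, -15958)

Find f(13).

-48241

First differences: -491, -973, -1695, -2705, -4051, -5781. Second differences: -482, -722, -1010, -1346, -1730. Third differences: -240, -288, -336, -384. Fourth differences: -48, -48, -48.
Level-4 differences are constant, so f has degree 4.
Fitting a degree-4 polynomial gives f(n) = -2n^4 + 4n³ + n² - 6n + 2.
Then f(13) = -48241.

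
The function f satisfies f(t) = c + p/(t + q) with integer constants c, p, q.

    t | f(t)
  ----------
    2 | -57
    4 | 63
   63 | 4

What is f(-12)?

(f(t) − c)(t + q) = p for each data point; the three points give a linear system in c and q, then p follows.
Solving: c = 3, q = -3, p = 60, so f(t) = 3 + 60/(t − 3).
Then f(-12) = 3 + 60/(-15) = -1.

-1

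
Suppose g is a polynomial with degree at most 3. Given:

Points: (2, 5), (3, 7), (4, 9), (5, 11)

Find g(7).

15

First differences: 2, 2, 2.
Level-1 differences are constant, so g has degree 1.
Fitting a degree-1 polynomial gives g(n) = 2n + 1.
Then g(7) = 15.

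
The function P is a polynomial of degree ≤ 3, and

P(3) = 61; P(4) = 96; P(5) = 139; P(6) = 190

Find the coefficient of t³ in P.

0

First differences: 35, 43, 51. Second differences: 8, 8.
Level-2 differences are constant, so P has degree 2.
Fitting a degree-2 polynomial gives P(t) = 4t² + 7t + 4.
The coefficient of t³ is 0.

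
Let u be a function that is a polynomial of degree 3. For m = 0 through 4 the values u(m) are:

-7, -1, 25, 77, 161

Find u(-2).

17

First differences: 6, 26, 52, 84. Second differences: 20, 26, 32. Third differences: 6, 6.
Level-3 differences are constant, so u has degree 3.
Fitting a degree-3 polynomial gives u(m) = m³ + 7m² - 2m - 7.
Then u(-2) = 17.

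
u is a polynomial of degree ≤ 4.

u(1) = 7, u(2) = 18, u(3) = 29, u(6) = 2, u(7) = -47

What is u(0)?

Write u(n) = an^4 + bn³ + cn² + dn + e; the 5 given values yield a linear system in the 5 coefficients.
Solving, the leading coefficient vanishes, and u(n) = -n³ + 6n² + 2.
The constant term is u(0) = 2.

2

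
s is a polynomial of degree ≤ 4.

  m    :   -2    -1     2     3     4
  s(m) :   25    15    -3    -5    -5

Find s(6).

1

Write s(m) = am^4 + bm³ + cm² + dm + e; the 5 given values yield a linear system in the 5 coefficients.
Solving, the top 2 coefficients vanish, and s(m) = m² - 7m + 7.
Then s(6) = 1.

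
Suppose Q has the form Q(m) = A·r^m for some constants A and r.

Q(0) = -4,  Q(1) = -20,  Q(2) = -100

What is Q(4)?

Consecutive ratio: -20/(-4) = 5, and -100/(-20) = 5, so r = 5.
Then A·5^0 = -4 gives A = -4, and Q(m) = -4·5^m.
Q(4) = -4·5^4 = -2500.

-2500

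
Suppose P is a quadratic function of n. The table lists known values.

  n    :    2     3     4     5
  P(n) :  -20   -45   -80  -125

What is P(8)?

First differences: -25, -35, -45. Second differences: -10, -10.
Level-2 differences are constant, so P has degree 2.
Fitting a degree-2 polynomial gives P(n) = -5n².
Then P(8) = -320.

-320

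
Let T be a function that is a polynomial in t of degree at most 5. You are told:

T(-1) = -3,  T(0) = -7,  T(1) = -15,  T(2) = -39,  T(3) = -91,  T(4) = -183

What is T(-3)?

41

Write T(t) = at^5 + bt^4 + ct³ + dt² + et + p; the 6 given values yield a linear system in the 6 coefficients.
Solving, the top 2 coefficients vanish, and T(t) = -2t³ - 2t² - 4t - 7.
Then T(-3) = 41.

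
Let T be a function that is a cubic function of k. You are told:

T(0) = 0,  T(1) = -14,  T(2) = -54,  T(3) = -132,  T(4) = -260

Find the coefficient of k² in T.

-7

First differences: -14, -40, -78, -128. Second differences: -26, -38, -50. Third differences: -12, -12.
Level-3 differences are constant, so T has degree 3.
Fitting a degree-3 polynomial gives T(k) = -2k³ - 7k² - 5k.
The coefficient of k² is -7.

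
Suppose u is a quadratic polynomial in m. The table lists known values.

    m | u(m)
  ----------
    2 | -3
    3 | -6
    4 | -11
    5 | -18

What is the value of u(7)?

First differences: -3, -5, -7. Second differences: -2, -2.
Level-2 differences are constant, so u has degree 2.
Fitting a degree-2 polynomial gives u(m) = -m² + 2m - 3.
Then u(7) = -38.

-38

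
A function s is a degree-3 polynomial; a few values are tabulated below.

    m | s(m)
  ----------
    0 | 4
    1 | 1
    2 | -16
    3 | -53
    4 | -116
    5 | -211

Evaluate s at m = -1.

-1

First differences: -3, -17, -37, -63, -95. Second differences: -14, -20, -26, -32. Third differences: -6, -6, -6.
Level-3 differences are constant, so s has degree 3.
Fitting a degree-3 polynomial gives s(m) = -m³ - 4m² + 2m + 4.
Then s(-1) = -1.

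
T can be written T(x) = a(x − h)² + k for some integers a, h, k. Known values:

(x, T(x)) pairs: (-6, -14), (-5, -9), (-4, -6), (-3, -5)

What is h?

First differences 5, 3, 1; second difference -2 = 2a, so a = -1.
Expanding, the x-coefficient is −2ah = 2h; matching it to the data gives h = -3, and then k = -5.
So T(x) = -1(x + 3)² − 5.
Hence h = -3.

-3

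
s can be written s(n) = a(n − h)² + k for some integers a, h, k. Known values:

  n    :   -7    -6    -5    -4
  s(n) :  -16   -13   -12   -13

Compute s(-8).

First differences 3, 1, -1; second difference -2 = 2a, so a = -1.
Expanding, the n-coefficient is −2ah = 2h; matching it to the data gives h = -5, and then k = -12.
So s(n) = -1(n + 5)² − 12.
s(-8) = -1·(-3)² − 12 = -21.

-21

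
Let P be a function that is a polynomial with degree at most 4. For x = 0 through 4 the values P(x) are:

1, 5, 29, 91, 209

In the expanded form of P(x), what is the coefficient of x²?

Write P(x) = ax^4 + bx³ + cx² + dx + e; the 5 given values yield a linear system in the 5 coefficients.
Solving, the leading coefficient vanishes, and P(x) = 3x³ + x² + 1.
The coefficient of x² is 1.

1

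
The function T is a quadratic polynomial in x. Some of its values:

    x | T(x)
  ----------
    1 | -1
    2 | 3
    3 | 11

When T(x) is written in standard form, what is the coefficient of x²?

Write T(x) = ax² + bx + c; the 3 given values yield a linear system in the 3 coefficients.
Solving, T(x) = 2x² - 2x - 1.
The coefficient of x² is 2.

2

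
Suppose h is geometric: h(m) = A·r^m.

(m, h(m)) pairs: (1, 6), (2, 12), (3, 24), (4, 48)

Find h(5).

96

Consecutive ratio: 12/6 = 2, and 24/12 = 2, so r = 2.
Then A·2^1 = 6 gives A = 3, and h(m) = 3·2^m.
h(5) = 3·2^5 = 96.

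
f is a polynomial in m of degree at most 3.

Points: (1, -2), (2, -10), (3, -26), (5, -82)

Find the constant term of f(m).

Write f(m) = am³ + bm² + cm + d; the 4 given values yield a linear system in the 4 coefficients.
Solving, the leading coefficient vanishes, and f(m) = -4m² + 4m - 2.
The constant term is f(0) = -2.

-2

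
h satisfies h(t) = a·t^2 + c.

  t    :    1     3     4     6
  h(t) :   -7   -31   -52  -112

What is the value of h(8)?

From h(1) = -7 and h(3) = -31: 1a + c = -7 and 9a + c = -31.
Subtracting: 8a = -24, so a = -3; then c = -7 − (-3)·1 = -4.
So h(t) = -3t² − 4, and h(8) = -196.

-196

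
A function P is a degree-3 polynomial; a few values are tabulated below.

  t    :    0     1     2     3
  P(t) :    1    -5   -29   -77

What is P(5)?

Write P(t) = at³ + bt² + ct + d; the 4 given values yield a linear system in the 4 coefficients.
Solving, P(t) = -t³ - 6t² + t + 1.
Then P(5) = -269.

-269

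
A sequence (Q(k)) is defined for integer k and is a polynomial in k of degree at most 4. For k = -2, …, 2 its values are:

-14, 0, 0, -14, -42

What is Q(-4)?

-84

Write Q(k) = ak^4 + bk³ + ck² + dk + e; the 5 given values yield a linear system in the 5 coefficients.
Solving, the top 2 coefficients vanish, and Q(k) = -7k² - 7k.
Then Q(-4) = -84.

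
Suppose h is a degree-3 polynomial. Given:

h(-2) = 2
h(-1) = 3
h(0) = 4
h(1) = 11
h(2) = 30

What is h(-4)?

-24

Write h(n) = an³ + bn² + cn + d; the 5 given values yield a linear system in the 4 coefficients.
Solving, h(n) = n³ + 3n² + 3n + 4.
Then h(-4) = -24.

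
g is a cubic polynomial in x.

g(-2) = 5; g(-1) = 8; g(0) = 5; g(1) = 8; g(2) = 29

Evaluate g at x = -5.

First differences: 3, -3, 3, 21. Second differences: -6, 6, 18. Third differences: 12, 12.
Level-3 differences are constant, so g has degree 3.
Fitting a degree-3 polynomial gives g(x) = 2x³ + 3x² - 2x + 5.
Then g(-5) = -160.

-160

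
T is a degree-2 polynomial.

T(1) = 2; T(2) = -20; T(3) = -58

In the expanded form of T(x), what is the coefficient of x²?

-8

Write T(x) = ax² + bx + c; the 3 given values yield a linear system in the 3 coefficients.
Solving, T(x) = -8x² + 2x + 8.
The coefficient of x² is -8.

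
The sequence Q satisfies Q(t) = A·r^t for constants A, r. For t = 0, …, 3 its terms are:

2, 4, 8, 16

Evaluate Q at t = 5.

64

Consecutive ratio: 4/2 = 2, and 8/4 = 2, so r = 2.
Then A·2^0 = 2 gives A = 2, and Q(t) = 2·2^t.
Q(5) = 2·2^5 = 64.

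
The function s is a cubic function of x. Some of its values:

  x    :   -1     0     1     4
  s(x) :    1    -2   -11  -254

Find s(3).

-119

Write s(x) = ax³ + bx² + cx + d; the 4 given values yield a linear system in the 4 coefficients.
Solving, s(x) = -3x³ - 3x² - 3x - 2.
Then s(3) = -119.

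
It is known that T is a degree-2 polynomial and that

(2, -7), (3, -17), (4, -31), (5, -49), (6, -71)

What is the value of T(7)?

-97

Write T(n) = an² + bn + c; the 5 given values yield a linear system in the 3 coefficients.
Solving, T(n) = -2n² + 1.
Then T(7) = -97.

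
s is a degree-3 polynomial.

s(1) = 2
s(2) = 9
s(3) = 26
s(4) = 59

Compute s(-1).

-6

Write s(k) = ak³ + bk² + ck + d; the 4 given values yield a linear system in the 4 coefficients.
Solving, s(k) = k³ - k² + 3k - 1.
Then s(-1) = -6.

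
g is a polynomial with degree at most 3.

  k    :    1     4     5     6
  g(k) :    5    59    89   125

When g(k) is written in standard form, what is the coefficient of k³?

0

Write g(k) = ak³ + bk² + ck + d; the 4 given values yield a linear system in the 4 coefficients.
Solving, the leading coefficient vanishes, and g(k) = 3k² + 3k - 1.
The coefficient of k³ is 0.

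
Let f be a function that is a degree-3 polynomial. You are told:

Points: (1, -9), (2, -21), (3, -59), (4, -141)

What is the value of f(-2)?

51

Write f(m) = am³ + bm² + cm + d; the 4 given values yield a linear system in the 4 coefficients.
Solving, f(m) = -3m³ + 5m² - 6m - 5.
Then f(-2) = 51.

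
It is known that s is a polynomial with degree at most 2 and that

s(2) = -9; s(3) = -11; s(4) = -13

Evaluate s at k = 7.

-19

First differences: -2, -2.
Level-1 differences are constant, so s has degree 1.
Fitting a degree-1 polynomial gives s(k) = -2k - 5.
Then s(7) = -19.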